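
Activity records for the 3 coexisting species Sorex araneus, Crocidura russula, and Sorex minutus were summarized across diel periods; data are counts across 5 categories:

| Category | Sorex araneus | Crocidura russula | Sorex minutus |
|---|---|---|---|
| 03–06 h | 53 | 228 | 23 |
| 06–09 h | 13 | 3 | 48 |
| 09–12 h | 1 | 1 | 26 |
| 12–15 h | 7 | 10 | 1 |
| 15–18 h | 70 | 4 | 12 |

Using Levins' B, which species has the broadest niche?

Proportions for Sorex araneus (n=144): 53/144=0.3681, 13/144=0.0903, 1/144=0.0069, 7/144=0.0486, 70/144=0.4861
Proportions for Crocidura russula (n=246): 228/246=0.9268, 3/246=0.0122, 1/246=0.0041, 10/246=0.0407, 4/246=0.0163
Proportions for Sorex minutus (n=110): 23/110=0.2091, 48/110=0.4364, 26/110=0.2364, 1/110=0.0091, 12/110=0.1091
Σp_aranᵢ² = 0.3681² + 0.0903² + 0.0069² + 0.0486² + 0.4861² = 0.135498 + 0.008154 + 0.000048 + 0.002362 + 0.236293 = 0.382355
B_aran = 1 / 0.382355 = 2.6154
Σp_russᵢ² = 0.9268² + 0.0122² + 0.0041² + 0.0407² + 0.0163² = 0.858958 + 0.000149 + 0.000017 + 0.001656 + 0.000266 = 0.861046
B_russ = 1 / 0.861046 = 1.1614
Σp_minuᵢ² = 0.2091² + 0.4364² + 0.2364² + 0.0091² + 0.1091² = 0.043723 + 0.190445 + 0.055885 + 0.000083 + 0.011903 = 0.302039
B_minu = 1 / 0.302039 = 3.3108
Highest B → broadest niche (most generalist): Sorex minutus (B = 3.31).

Sorex minutus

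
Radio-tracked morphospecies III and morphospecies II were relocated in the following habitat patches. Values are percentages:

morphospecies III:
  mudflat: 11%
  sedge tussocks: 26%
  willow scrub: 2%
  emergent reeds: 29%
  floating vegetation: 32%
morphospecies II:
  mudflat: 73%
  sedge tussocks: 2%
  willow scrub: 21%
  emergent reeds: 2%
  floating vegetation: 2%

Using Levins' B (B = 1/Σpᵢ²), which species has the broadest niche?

morphospecies III

Convert percentages to proportions (divide by 100).
Σp_IIIᵢ² = 0.11² + 0.26² + 0.02² + 0.29² + 0.32² = 0.0121 + 0.0676 + 0.0004 + 0.0841 + 0.1024 = 0.2666
B_III = 1 / 0.2666 = 3.7509
Σp_IIᵢ² = 0.73² + 0.02² + 0.21² + 0.02² + 0.02² = 0.5329 + 0.0004 + 0.0441 + 0.0004 + 0.0004 = 0.5782
B_II = 1 / 0.5782 = 1.7295
Highest B → broadest niche (most generalist): morphospecies III (B = 3.75).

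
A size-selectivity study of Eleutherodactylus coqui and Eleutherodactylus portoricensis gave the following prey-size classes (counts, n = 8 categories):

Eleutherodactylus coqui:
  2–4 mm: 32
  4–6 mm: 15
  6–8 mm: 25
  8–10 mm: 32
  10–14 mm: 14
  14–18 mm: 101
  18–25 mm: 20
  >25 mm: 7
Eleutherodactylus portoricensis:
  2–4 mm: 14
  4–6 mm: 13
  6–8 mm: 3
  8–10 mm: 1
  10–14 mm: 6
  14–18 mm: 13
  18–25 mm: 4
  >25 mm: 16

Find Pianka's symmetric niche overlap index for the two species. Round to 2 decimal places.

0.68

Proportions for Eleutherodactylus coqui (n=246): 32/246=0.1301, 15/246=0.0610, 25/246=0.1016, 32/246=0.1301, 14/246=0.0569, 101/246=0.4106, 20/246=0.0813, 7/246=0.0285
Proportions for Eleutherodactylus portoricensis (n=70): 14/70=0.2000, 13/70=0.1857, 3/70=0.0429, 1/70=0.0143, 6/70=0.0857, 13/70=0.1857, 4/70=0.0571, 16/70=0.2286
Σ p₁ᵢp₂ᵢ = 0.026020 + 0.011328 + 0.004359 + 0.001860 + 0.004876 + 0.076248 + 0.004642 + 0.006515 = 0.135848
Σp_1ᵢ² = 0.1301² + 0.0610² + 0.1016² + 0.1301² + 0.0569² + 0.4106² + 0.0813² + 0.0285² = 0.016926 + 0.003721 + 0.010323 + 0.016926 + 0.003238 + 0.168592 + 0.006610 + 0.000812 = 0.227148
Σp_2ᵢ² = 0.2000² + 0.1857² + 0.0429² + 0.0143² + 0.0857² + 0.1857² + 0.0571² + 0.2286² = 0.040000 + 0.034484 + 0.001840 + 0.000204 + 0.007344 + 0.034484 + 0.003260 + 0.052258 = 0.173874
O = 0.135848 / √(0.227148 × 0.173874) = 0.135848 / 0.1987338 = 0.6836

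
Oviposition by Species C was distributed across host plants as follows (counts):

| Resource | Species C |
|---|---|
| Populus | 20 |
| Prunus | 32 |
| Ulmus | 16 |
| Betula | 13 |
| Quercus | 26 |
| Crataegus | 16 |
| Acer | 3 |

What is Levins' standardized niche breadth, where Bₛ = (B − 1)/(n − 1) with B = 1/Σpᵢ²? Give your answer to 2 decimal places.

Proportions for Species C (n=126): 20/126=0.1587, 32/126=0.2540, 16/126=0.1270, 13/126=0.1032, 26/126=0.2063, 16/126=0.1270, 3/126=0.0238
Σpᵢ² = 0.1587² + 0.2540² + 0.1270² + 0.1032² + 0.2063² + 0.1270² + 0.0238² = 0.025186 + 0.064516 + 0.016129 + 0.010650 + 0.042560 + 0.016129 + 0.000566 = 0.175736
B = 1 / 0.175736 = 5.6904
Bₛ = (B − 1)/(n − 1) = (5.6904 − 1)/(7 − 1) = 4.6904/6 = 0.7817

0.78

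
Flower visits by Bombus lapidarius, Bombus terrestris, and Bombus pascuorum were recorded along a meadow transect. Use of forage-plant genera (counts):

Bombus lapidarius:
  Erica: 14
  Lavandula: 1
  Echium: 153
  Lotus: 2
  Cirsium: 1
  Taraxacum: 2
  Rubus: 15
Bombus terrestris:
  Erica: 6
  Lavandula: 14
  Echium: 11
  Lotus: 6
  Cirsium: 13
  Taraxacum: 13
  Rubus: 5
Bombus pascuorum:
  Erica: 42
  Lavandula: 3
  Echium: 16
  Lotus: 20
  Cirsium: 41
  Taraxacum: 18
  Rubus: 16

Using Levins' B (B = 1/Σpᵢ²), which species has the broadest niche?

Proportions for Bombus lapidarius (n=188): 14/188=0.0745, 1/188=0.0053, 153/188=0.8138, 2/188=0.0106, 1/188=0.0053, 2/188=0.0106, 15/188=0.0798
Proportions for Bombus terrestris (n=68): 6/68=0.0882, 14/68=0.2059, 11/68=0.1618, 6/68=0.0882, 13/68=0.1912, 13/68=0.1912, 5/68=0.0735
Proportions for Bombus pascuorum (n=156): 42/156=0.2692, 3/156=0.0192, 16/156=0.1026, 20/156=0.1282, 41/156=0.2628, 18/156=0.1154, 16/156=0.1026
Σp_lapiᵢ² = 0.0745² + 0.0053² + 0.8138² + 0.0106² + 0.0053² + 0.0106² + 0.0798² = 0.005550 + 0.000028 + 0.662270 + 0.000112 + 0.000028 + 0.000112 + 0.006368 = 0.674468
B_lapi = 1 / 0.674468 = 1.4827
Σp_terrᵢ² = 0.0882² + 0.2059² + 0.1618² + 0.0882² + 0.1912² + 0.1912² + 0.0735² = 0.007779 + 0.042395 + 0.026179 + 0.007779 + 0.036557 + 0.036557 + 0.005402 = 0.162648
B_terr = 1 / 0.162648 = 6.1482
Σp_pascᵢ² = 0.2692² + 0.0192² + 0.1026² + 0.1282² + 0.2628² + 0.1154² + 0.1026² = 0.072469 + 0.000369 + 0.010527 + 0.016435 + 0.069064 + 0.013317 + 0.010527 = 0.192708
B_pasc = 1 / 0.192708 = 5.1892
Highest B → broadest niche (most generalist): Bombus terrestris (B = 6.15).

Bombus terrestris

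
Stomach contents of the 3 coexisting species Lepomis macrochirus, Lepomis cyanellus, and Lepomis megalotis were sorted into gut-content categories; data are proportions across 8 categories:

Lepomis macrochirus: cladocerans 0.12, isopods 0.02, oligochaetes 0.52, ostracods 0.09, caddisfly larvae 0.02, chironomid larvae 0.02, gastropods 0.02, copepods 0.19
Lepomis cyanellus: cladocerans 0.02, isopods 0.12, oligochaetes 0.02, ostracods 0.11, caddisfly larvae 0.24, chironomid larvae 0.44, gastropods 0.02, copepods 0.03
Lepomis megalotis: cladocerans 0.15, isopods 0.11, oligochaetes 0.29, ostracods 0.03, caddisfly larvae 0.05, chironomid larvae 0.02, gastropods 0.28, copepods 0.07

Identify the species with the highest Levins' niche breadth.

Lepomis megalotis

Σp_macrᵢ² = 0.12² + 0.02² + 0.52² + 0.09² + 0.02² + 0.02² + 0.02² + 0.19² = 0.0144 + 0.0004 + 0.2704 + 0.0081 + 0.0004 + 0.0004 + 0.0004 + 0.0361 = 0.3306
B_macr = 1 / 0.3306 = 3.0248
Σp_cyanᵢ² = 0.02² + 0.12² + 0.02² + 0.11² + 0.24² + 0.44² + 0.02² + 0.03² = 0.0004 + 0.0144 + 0.0004 + 0.0121 + 0.0576 + 0.1936 + 0.0004 + 0.0009 = 0.2798
B_cyan = 1 / 0.2798 = 3.5740
Σp_megaᵢ² = 0.15² + 0.11² + 0.29² + 0.03² + 0.05² + 0.02² + 0.28² + 0.07² = 0.0225 + 0.0121 + 0.0841 + 0.0009 + 0.0025 + 0.0004 + 0.0784 + 0.0049 = 0.2058
B_mega = 1 / 0.2058 = 4.8591
Highest B → broadest niche (most generalist): Lepomis megalotis (B = 4.86).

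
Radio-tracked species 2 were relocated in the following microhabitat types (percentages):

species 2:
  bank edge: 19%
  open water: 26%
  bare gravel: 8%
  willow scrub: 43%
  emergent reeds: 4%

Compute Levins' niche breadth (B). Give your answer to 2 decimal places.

Convert percentages to proportions (divide by 100).
Σpᵢ² = 0.19² + 0.26² + 0.08² + 0.43² + 0.04² = 0.0361 + 0.0676 + 0.0064 + 0.1849 + 0.0016 = 0.2966
B = 1 / 0.2966 = 3.3715

3.37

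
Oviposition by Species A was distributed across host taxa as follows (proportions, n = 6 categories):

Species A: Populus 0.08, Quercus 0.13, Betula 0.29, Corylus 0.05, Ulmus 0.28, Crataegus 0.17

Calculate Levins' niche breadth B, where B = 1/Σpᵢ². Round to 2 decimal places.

Σpᵢ² = 0.08² + 0.13² + 0.29² + 0.05² + 0.28² + 0.17² = 0.0064 + 0.0169 + 0.0841 + 0.0025 + 0.0784 + 0.0289 = 0.2172
B = 1 / 0.2172 = 4.6041

4.60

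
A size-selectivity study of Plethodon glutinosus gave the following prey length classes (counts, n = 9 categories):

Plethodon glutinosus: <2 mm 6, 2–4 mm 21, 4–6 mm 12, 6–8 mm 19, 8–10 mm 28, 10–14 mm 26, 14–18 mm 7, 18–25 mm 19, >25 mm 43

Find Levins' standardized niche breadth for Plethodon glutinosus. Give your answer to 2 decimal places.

0.75

Proportions for Plethodon glutinosus (n=181): 6/181=0.0331, 21/181=0.1160, 12/181=0.0663, 19/181=0.1050, 28/181=0.1547, 26/181=0.1436, 7/181=0.0387, 19/181=0.1050, 43/181=0.2376
Σpᵢ² = 0.0331² + 0.1160² + 0.0663² + 0.1050² + 0.1547² + 0.1436² + 0.0387² + 0.1050² + 0.2376² = 0.001096 + 0.013456 + 0.004396 + 0.011025 + 0.023932 + 0.020621 + 0.001498 + 0.011025 + 0.056454 = 0.143503
B = 1 / 0.143503 = 6.9685
Bₛ = (B − 1)/(n − 1) = (6.9685 − 1)/(9 − 1) = 5.9685/8 = 0.7461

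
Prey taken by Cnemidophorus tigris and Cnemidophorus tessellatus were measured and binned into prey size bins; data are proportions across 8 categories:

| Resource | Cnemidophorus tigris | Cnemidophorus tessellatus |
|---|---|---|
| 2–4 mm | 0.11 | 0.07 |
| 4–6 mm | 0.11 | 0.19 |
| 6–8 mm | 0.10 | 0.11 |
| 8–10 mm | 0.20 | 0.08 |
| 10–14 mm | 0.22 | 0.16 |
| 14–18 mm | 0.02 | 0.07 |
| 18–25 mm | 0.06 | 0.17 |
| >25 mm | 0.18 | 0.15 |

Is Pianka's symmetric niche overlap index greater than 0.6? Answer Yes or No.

Yes

Σ p₁ᵢp₂ᵢ = 0.0077 + 0.0209 + 0.0110 + 0.0160 + 0.0352 + 0.0014 + 0.0102 + 0.0270 = 0.1294
Σp_1ᵢ² = 0.11² + 0.11² + 0.10² + 0.20² + 0.22² + 0.02² + 0.06² + 0.18² = 0.0121 + 0.0121 + 0.0100 + 0.0400 + 0.0484 + 0.0004 + 0.0036 + 0.0324 = 0.1590
Σp_2ᵢ² = 0.07² + 0.19² + 0.11² + 0.08² + 0.16² + 0.07² + 0.17² + 0.15² = 0.0049 + 0.0361 + 0.0121 + 0.0064 + 0.0256 + 0.0049 + 0.0289 + 0.0225 = 0.1414
O = 0.1294 / √(0.1590 × 0.1414) = 0.1294 / 0.14994 = 0.8630
O = 0.8630 > 0.6 → Yes.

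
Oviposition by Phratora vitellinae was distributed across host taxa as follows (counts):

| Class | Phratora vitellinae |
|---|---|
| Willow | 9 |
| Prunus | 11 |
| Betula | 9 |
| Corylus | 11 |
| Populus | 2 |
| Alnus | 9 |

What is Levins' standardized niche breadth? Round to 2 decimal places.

0.86

Proportions for Phratora vitellinae (n=51): 9/51=0.1765, 11/51=0.2157, 9/51=0.1765, 11/51=0.2157, 2/51=0.0392, 9/51=0.1765
Σpᵢ² = 0.1765² + 0.2157² + 0.1765² + 0.2157² + 0.0392² + 0.1765² = 0.031152 + 0.046526 + 0.031152 + 0.046526 + 0.001537 + 0.031152 = 0.188045
B = 1 / 0.188045 = 5.3179
Bₛ = (B − 1)/(n − 1) = (5.3179 − 1)/(6 − 1) = 4.3179/5 = 0.8636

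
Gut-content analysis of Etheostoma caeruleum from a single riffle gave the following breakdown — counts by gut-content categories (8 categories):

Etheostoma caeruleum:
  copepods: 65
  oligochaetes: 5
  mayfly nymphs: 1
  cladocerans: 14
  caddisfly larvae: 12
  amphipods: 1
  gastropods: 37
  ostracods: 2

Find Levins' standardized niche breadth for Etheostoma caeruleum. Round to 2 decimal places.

0.31

Proportions for Etheostoma caeruleum (n=137): 65/137=0.4745, 5/137=0.0365, 1/137=0.0073, 14/137=0.1022, 12/137=0.0876, 1/137=0.0073, 37/137=0.2701, 2/137=0.0146
Σpᵢ² = 0.4745² + 0.0365² + 0.0073² + 0.1022² + 0.0876² + 0.0073² + 0.2701² + 0.0146² = 0.225150 + 0.001332 + 0.000053 + 0.010445 + 0.007674 + 0.000053 + 0.072954 + 0.000213 = 0.317874
B = 1 / 0.317874 = 3.1459
Bₛ = (B − 1)/(n − 1) = (3.1459 − 1)/(8 − 1) = 2.1459/7 = 0.3066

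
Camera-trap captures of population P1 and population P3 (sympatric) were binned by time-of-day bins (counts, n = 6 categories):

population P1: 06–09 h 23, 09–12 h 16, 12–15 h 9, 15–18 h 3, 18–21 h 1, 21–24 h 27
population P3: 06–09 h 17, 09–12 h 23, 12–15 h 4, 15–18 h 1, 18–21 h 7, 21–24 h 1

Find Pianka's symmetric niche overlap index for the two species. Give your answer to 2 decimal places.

Proportions for population P1 (n=79): 23/79=0.2911, 16/79=0.2025, 9/79=0.1139, 3/79=0.0380, 1/79=0.0127, 27/79=0.3418
Proportions for population P3 (n=53): 17/53=0.3208, 23/53=0.4340, 4/53=0.0755, 1/53=0.0189, 7/53=0.1321, 1/53=0.0189
Σ p₁ᵢp₂ᵢ = 0.093385 + 0.087885 + 0.008599 + 0.000718 + 0.001678 + 0.006460 = 0.198725
Σp_1ᵢ² = 0.2911² + 0.2025² + 0.1139² + 0.0380² + 0.0127² + 0.3418² = 0.084739 + 0.041006 + 0.012973 + 0.001444 + 0.000161 + 0.116827 = 0.257150
Σp_2ᵢ² = 0.3208² + 0.4340² + 0.0755² + 0.0189² + 0.1321² + 0.0189² = 0.102913 + 0.188356 + 0.005700 + 0.000357 + 0.017450 + 0.000357 = 0.315133
O = 0.198725 / √(0.257150 × 0.315133) = 0.198725 / 0.2846690 = 0.6981

0.70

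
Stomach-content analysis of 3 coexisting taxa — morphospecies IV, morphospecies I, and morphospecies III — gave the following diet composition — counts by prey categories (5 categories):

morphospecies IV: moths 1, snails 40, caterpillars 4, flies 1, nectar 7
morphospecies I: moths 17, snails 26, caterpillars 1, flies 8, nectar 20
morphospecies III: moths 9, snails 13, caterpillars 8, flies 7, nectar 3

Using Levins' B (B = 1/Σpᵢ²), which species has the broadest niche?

morphospecies III

Proportions for morphospecies IV (n=53): 1/53=0.0189, 40/53=0.7547, 4/53=0.0755, 1/53=0.0189, 7/53=0.1321
Proportions for morphospecies I (n=72): 17/72=0.2361, 26/72=0.3611, 1/72=0.0139, 8/72=0.1111, 20/72=0.2778
Proportions for morphospecies III (n=40): 9/40=0.2250, 13/40=0.3250, 8/40=0.2000, 7/40=0.1750, 3/40=0.0750
Σp_IVᵢ² = 0.0189² + 0.7547² + 0.0755² + 0.0189² + 0.1321² = 0.000357 + 0.569572 + 0.005700 + 0.000357 + 0.017450 = 0.593436
B_IV = 1 / 0.593436 = 1.6851
Σp_Iᵢ² = 0.2361² + 0.3611² + 0.0139² + 0.1111² + 0.2778² = 0.055743 + 0.130393 + 0.000193 + 0.012343 + 0.077173 = 0.275845
B_I = 1 / 0.275845 = 3.6252
Σp_IIIᵢ² = 0.2250² + 0.3250² + 0.2000² + 0.1750² + 0.0750² = 0.050625 + 0.105625 + 0.040000 + 0.030625 + 0.005625 = 0.232500
B_III = 1 / 0.232500 = 4.3011
Highest B → broadest niche (most generalist): morphospecies III (B = 4.30).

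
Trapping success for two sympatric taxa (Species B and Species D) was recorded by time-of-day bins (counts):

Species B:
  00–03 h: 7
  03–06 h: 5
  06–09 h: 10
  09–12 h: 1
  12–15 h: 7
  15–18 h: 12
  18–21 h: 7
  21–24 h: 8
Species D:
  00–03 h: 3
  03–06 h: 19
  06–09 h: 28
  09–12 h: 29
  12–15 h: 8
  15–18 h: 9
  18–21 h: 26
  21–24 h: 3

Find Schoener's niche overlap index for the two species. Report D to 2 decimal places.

Proportions for Species B (n=57): 7/57=0.1228, 5/57=0.0877, 10/57=0.1754, 1/57=0.0175, 7/57=0.1228, 12/57=0.2105, 7/57=0.1228, 8/57=0.1404
Proportions for Species D (n=125): 3/125=0.0240, 19/125=0.1520, 28/125=0.2240, 29/125=0.2320, 8/125=0.0640, 9/125=0.0720, 26/125=0.2080, 3/125=0.0240
Σ|p₁ᵢ − p₂ᵢ| = 0.0988 + 0.0643 + 0.0486 + 0.2145 + 0.0588 + 0.1385 + 0.0852 + 0.1164 = 0.8251
D = 1 − ½ × 0.8251 = 1 − 0.41255 = 0.58745

0.59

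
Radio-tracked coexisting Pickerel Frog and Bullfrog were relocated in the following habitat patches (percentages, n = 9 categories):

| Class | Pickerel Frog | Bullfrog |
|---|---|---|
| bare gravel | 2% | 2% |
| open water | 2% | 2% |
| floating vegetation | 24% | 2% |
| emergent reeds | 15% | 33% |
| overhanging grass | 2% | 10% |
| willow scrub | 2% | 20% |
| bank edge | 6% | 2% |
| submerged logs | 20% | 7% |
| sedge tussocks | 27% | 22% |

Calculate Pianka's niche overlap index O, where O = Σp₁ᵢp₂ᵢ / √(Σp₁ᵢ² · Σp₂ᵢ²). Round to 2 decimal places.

0.66

Convert percentages to proportions (divide by 100).
Σ p₁ᵢp₂ᵢ = 0.0004 + 0.0004 + 0.0048 + 0.0495 + 0.0020 + 0.0040 + 0.0012 + 0.0140 + 0.0594 = 0.1357
Σp_1ᵢ² = 0.02² + 0.02² + 0.24² + 0.15² + 0.02² + 0.02² + 0.06² + 0.20² + 0.27² = 0.0004 + 0.0004 + 0.0576 + 0.0225 + 0.0004 + 0.0004 + 0.0036 + 0.0400 + 0.0729 = 0.1982
Σp_2ᵢ² = 0.02² + 0.02² + 0.02² + 0.33² + 0.10² + 0.20² + 0.02² + 0.07² + 0.22² = 0.0004 + 0.0004 + 0.0004 + 0.1089 + 0.0100 + 0.0400 + 0.0004 + 0.0049 + 0.0484 = 0.2138
O = 0.1357 / √(0.1982 × 0.2138) = 0.1357 / 0.20585 = 0.6592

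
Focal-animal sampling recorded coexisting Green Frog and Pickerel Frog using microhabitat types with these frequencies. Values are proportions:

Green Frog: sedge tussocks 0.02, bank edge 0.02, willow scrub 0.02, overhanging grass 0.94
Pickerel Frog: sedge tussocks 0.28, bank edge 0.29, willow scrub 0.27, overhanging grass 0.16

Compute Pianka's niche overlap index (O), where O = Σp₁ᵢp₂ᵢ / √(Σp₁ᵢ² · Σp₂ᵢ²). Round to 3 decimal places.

0.348

Σ p₁ᵢp₂ᵢ = 0.0056 + 0.0058 + 0.0054 + 0.1504 = 0.1672
Σp_1ᵢ² = 0.02² + 0.02² + 0.02² + 0.94² = 0.0004 + 0.0004 + 0.0004 + 0.8836 = 0.8848
Σp_2ᵢ² = 0.28² + 0.29² + 0.27² + 0.16² = 0.0784 + 0.0841 + 0.0729 + 0.0256 = 0.2610
O = 0.1672 / √(0.8848 × 0.2610) = 0.1672 / 0.480555 = 0.34793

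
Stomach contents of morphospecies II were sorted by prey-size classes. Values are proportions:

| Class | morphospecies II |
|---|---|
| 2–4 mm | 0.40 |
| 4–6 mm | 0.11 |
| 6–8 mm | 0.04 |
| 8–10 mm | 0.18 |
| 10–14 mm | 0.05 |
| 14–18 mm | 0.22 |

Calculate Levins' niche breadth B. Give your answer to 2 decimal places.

Σpᵢ² = 0.40² + 0.11² + 0.04² + 0.18² + 0.05² + 0.22² = 0.1600 + 0.0121 + 0.0016 + 0.0324 + 0.0025 + 0.0484 = 0.2570
B = 1 / 0.2570 = 3.8911

3.89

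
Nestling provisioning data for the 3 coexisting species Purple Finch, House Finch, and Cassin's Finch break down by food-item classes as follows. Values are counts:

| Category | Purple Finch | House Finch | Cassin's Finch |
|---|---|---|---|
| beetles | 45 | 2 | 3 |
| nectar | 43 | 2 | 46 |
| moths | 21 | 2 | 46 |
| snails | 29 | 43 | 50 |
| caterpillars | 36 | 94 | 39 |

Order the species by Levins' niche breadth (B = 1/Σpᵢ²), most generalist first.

Proportions for Purple Finch (n=174): 45/174=0.2586, 43/174=0.2471, 21/174=0.1207, 29/174=0.1667, 36/174=0.2069
Proportions for House Finch (n=143): 2/143=0.0140, 2/143=0.0140, 2/143=0.0140, 43/143=0.3007, 94/143=0.6573
Proportions for Cassin's Finch (n=184): 3/184=0.0163, 46/184=0.2500, 46/184=0.2500, 50/184=0.2717, 39/184=0.2120
Σp_Purpᵢ² = 0.2586² + 0.2471² + 0.1207² + 0.1667² + 0.2069² = 0.066874 + 0.061058 + 0.014568 + 0.027789 + 0.042808 = 0.213097
B_Purp = 1 / 0.213097 = 4.6927
Σp_Housᵢ² = 0.0140² + 0.0140² + 0.0140² + 0.3007² + 0.6573² = 0.000196 + 0.000196 + 0.000196 + 0.090420 + 0.432043 = 0.523051
B_Hous = 1 / 0.523051 = 1.9119
Σp_Cassᵢ² = 0.0163² + 0.2500² + 0.2500² + 0.2717² + 0.2120² = 0.000266 + 0.062500 + 0.062500 + 0.073821 + 0.044944 = 0.244031
B_Cass = 1 / 0.244031 = 4.0978
Ranking by B (broadest → narrowest): Purple Finch (4.69) > Cassin's Finch (4.10) > House Finch (1.91)

Purple Finch > Cassin's Finch > House Finch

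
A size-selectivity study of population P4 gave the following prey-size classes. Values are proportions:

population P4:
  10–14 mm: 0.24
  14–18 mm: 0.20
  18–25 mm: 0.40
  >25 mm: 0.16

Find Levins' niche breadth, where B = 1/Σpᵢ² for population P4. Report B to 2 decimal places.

3.53

Σpᵢ² = 0.24² + 0.20² + 0.40² + 0.16² = 0.0576 + 0.0400 + 0.1600 + 0.0256 = 0.2832
B = 1 / 0.2832 = 3.5311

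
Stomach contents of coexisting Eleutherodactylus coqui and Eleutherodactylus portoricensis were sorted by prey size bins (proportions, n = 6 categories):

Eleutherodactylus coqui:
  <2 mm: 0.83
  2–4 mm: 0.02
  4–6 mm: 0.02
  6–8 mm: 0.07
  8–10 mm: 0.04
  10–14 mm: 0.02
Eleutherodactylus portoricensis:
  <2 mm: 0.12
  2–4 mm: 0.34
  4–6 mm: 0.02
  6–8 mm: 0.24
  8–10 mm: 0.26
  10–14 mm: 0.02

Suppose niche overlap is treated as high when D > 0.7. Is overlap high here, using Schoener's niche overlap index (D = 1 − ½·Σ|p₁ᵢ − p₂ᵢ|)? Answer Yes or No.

No

Σ|p₁ᵢ − p₂ᵢ| = 0.71 + 0.32 + 0.00 + 0.17 + 0.22 + 0.00 = 1.42
D = 1 − ½ × 1.42 = 1 − 0.710 = 0.2900
D = 0.2900 < 0.7 → No.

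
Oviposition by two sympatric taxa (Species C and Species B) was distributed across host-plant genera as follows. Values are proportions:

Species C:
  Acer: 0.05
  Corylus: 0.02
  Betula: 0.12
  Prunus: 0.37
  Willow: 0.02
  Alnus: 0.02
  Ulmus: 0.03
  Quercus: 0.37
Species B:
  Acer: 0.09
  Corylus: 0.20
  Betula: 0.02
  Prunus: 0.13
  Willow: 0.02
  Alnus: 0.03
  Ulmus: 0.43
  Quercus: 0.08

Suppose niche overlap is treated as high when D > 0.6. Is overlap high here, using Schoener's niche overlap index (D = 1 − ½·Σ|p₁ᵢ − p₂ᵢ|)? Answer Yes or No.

No

Σ|p₁ᵢ − p₂ᵢ| = 0.04 + 0.18 + 0.10 + 0.24 + 0.00 + 0.01 + 0.40 + 0.29 = 1.26
D = 1 − ½ × 1.26 = 1 − 0.630 = 0.3700
D = 0.3700 < 0.6 → No.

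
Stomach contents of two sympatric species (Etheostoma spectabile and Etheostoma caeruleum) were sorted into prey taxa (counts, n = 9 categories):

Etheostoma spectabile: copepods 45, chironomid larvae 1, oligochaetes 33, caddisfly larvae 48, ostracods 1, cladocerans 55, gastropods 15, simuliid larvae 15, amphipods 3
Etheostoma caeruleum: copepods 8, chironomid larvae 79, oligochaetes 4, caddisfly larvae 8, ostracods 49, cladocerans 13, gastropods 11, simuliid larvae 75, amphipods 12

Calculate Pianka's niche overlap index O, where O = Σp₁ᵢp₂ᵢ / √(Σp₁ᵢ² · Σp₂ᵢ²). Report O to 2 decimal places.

0.26

Proportions for Etheostoma spectabile (n=216): 45/216=0.2083, 1/216=0.0046, 33/216=0.1528, 48/216=0.2222, 1/216=0.0046, 55/216=0.2546, 15/216=0.0694, 15/216=0.0694, 3/216=0.0139
Proportions for Etheostoma caeruleum (n=259): 8/259=0.0309, 79/259=0.3050, 4/259=0.0154, 8/259=0.0309, 49/259=0.1892, 13/259=0.0502, 11/259=0.0425, 75/259=0.2896, 12/259=0.0463
Σ p₁ᵢp₂ᵢ = 0.006436 + 0.001403 + 0.002353 + 0.006866 + 0.000870 + 0.012781 + 0.002950 + 0.020098 + 0.000644 = 0.054401
Σp_1ᵢ² = 0.2083² + 0.0046² + 0.1528² + 0.2222² + 0.0046² + 0.2546² + 0.0694² + 0.0694² + 0.0139² = 0.043389 + 0.000021 + 0.023348 + 0.049373 + 0.000021 + 0.064821 + 0.004816 + 0.004816 + 0.000193 = 0.190798
Σp_2ᵢ² = 0.0309² + 0.3050² + 0.0154² + 0.0309² + 0.1892² + 0.0502² + 0.0425² + 0.2896² + 0.0463² = 0.000955 + 0.093025 + 0.000237 + 0.000955 + 0.035797 + 0.002520 + 0.001806 + 0.083868 + 0.002144 = 0.221307
O = 0.054401 / √(0.190798 × 0.221307) = 0.054401 / 0.2054871 = 0.2647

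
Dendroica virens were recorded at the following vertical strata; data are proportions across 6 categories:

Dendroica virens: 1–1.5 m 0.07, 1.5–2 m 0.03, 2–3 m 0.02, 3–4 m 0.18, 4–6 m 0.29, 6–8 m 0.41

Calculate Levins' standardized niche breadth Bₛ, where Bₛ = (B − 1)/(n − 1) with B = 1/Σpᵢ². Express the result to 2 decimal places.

Σpᵢ² = 0.07² + 0.03² + 0.02² + 0.18² + 0.29² + 0.41² = 0.0049 + 0.0009 + 0.0004 + 0.0324 + 0.0841 + 0.1681 = 0.2908
B = 1 / 0.2908 = 3.4388
Bₛ = (B − 1)/(n − 1) = (3.4388 − 1)/(6 − 1) = 2.4388/5 = 0.4878

0.49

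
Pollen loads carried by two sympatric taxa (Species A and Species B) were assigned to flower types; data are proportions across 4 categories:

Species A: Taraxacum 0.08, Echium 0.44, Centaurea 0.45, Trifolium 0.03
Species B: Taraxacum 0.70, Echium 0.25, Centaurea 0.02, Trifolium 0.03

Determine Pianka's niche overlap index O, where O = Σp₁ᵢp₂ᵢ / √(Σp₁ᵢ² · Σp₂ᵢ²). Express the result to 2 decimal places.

Σ p₁ᵢp₂ᵢ = 0.0560 + 0.1100 + 0.0090 + 0.0009 = 0.1759
Σp_1ᵢ² = 0.08² + 0.44² + 0.45² + 0.03² = 0.0064 + 0.1936 + 0.2025 + 0.0009 = 0.4034
Σp_2ᵢ² = 0.70² + 0.25² + 0.02² + 0.03² = 0.4900 + 0.0625 + 0.0004 + 0.0009 = 0.5538
O = 0.1759 / √(0.4034 × 0.5538) = 0.1759 / 0.47266 = 0.3721

0.37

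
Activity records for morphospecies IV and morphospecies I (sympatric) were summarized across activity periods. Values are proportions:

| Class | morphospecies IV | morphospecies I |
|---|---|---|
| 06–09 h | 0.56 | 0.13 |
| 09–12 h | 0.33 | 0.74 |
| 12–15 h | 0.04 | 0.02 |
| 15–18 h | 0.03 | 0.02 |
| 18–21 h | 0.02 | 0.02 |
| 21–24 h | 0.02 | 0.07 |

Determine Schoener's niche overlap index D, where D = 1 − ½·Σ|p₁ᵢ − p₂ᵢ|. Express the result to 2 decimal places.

0.54

Σ|p₁ᵢ − p₂ᵢ| = 0.43 + 0.41 + 0.02 + 0.01 + 0.00 + 0.05 = 0.92
D = 1 − ½ × 0.92 = 1 − 0.460 = 0.5400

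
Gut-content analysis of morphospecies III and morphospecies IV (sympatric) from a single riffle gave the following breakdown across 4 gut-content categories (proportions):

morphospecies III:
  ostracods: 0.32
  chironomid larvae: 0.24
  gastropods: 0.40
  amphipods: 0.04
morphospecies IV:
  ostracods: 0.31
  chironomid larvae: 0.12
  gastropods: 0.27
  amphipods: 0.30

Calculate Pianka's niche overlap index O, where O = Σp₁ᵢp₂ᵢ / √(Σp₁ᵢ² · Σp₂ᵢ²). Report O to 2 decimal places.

Σ p₁ᵢp₂ᵢ = 0.0992 + 0.0288 + 0.1080 + 0.0120 = 0.2480
Σp_1ᵢ² = 0.32² + 0.24² + 0.40² + 0.04² = 0.1024 + 0.0576 + 0.1600 + 0.0016 = 0.3216
Σp_2ᵢ² = 0.31² + 0.12² + 0.27² + 0.30² = 0.0961 + 0.0144 + 0.0729 + 0.0900 = 0.2734
O = 0.2480 / √(0.3216 × 0.2734) = 0.2480 / 0.29652 = 0.8364

0.84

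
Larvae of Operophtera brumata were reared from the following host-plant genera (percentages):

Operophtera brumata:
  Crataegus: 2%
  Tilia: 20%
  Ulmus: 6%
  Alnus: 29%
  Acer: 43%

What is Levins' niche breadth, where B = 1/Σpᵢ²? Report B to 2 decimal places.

3.19

Convert percentages to proportions (divide by 100).
Σpᵢ² = 0.02² + 0.20² + 0.06² + 0.29² + 0.43² = 0.0004 + 0.0400 + 0.0036 + 0.0841 + 0.1849 = 0.3130
B = 1 / 0.3130 = 3.1949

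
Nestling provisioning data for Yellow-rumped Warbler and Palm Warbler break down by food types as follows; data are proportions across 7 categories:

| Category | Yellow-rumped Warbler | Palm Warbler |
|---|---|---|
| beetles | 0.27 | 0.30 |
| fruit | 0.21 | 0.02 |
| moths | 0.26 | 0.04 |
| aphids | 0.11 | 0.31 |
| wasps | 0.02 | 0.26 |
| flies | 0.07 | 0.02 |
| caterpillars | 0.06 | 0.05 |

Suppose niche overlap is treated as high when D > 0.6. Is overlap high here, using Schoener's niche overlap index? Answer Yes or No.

No

Σ|p₁ᵢ − p₂ᵢ| = 0.03 + 0.19 + 0.22 + 0.20 + 0.24 + 0.05 + 0.01 = 0.94
D = 1 − ½ × 0.94 = 1 − 0.470 = 0.5300
D = 0.5300 < 0.6 → No.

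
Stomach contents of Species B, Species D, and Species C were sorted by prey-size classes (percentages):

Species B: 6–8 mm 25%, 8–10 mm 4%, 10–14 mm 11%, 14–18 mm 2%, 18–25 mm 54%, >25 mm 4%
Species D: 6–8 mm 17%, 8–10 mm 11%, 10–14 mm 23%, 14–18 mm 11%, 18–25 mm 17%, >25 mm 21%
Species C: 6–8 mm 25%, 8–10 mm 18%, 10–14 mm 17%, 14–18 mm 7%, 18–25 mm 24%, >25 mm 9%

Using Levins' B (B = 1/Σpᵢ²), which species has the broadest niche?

Convert percentages to proportions (divide by 100).
Σp_Bᵢ² = 0.25² + 0.04² + 0.11² + 0.02² + 0.54² + 0.04² = 0.0625 + 0.0016 + 0.0121 + 0.0004 + 0.2916 + 0.0016 = 0.3698
B_B = 1 / 0.3698 = 2.7042
Σp_Dᵢ² = 0.17² + 0.11² + 0.23² + 0.11² + 0.17² + 0.21² = 0.0289 + 0.0121 + 0.0529 + 0.0121 + 0.0289 + 0.0441 = 0.1790
B_D = 1 / 0.1790 = 5.5866
Σp_Cᵢ² = 0.25² + 0.18² + 0.17² + 0.07² + 0.24² + 0.09² = 0.0625 + 0.0324 + 0.0289 + 0.0049 + 0.0576 + 0.0081 = 0.1944
B_C = 1 / 0.1944 = 5.1440
Highest B → broadest niche (most generalist): Species D (B = 5.59).

Species D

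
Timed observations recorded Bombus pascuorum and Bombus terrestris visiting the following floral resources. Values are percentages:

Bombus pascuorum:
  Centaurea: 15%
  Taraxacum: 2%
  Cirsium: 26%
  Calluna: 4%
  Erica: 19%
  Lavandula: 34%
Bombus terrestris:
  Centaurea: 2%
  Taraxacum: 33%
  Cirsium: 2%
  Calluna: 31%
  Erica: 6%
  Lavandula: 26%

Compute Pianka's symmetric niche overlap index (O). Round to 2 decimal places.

0.49

Convert percentages to proportions (divide by 100).
Σ p₁ᵢp₂ᵢ = 0.0030 + 0.0066 + 0.0052 + 0.0124 + 0.0114 + 0.0884 = 0.1270
Σp_1ᵢ² = 0.15² + 0.02² + 0.26² + 0.04² + 0.19² + 0.34² = 0.0225 + 0.0004 + 0.0676 + 0.0016 + 0.0361 + 0.1156 = 0.2438
Σp_2ᵢ² = 0.02² + 0.33² + 0.02² + 0.31² + 0.06² + 0.26² = 0.0004 + 0.1089 + 0.0004 + 0.0961 + 0.0036 + 0.0676 = 0.2770
O = 0.1270 / √(0.2438 × 0.2770) = 0.1270 / 0.25987 = 0.4887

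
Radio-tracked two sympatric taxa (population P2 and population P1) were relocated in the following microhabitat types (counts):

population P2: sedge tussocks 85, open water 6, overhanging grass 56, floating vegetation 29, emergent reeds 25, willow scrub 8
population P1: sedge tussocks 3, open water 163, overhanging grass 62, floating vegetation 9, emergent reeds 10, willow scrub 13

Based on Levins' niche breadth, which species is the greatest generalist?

Proportions for population P2 (n=209): 85/209=0.4067, 6/209=0.0287, 56/209=0.2679, 29/209=0.1388, 25/209=0.1196, 8/209=0.0383
Proportions for population P1 (n=260): 3/260=0.0115, 163/260=0.6269, 62/260=0.2385, 9/260=0.0346, 10/260=0.0385, 13/260=0.0500
Σp_P2ᵢ² = 0.4067² + 0.0287² + 0.2679² + 0.1388² + 0.1196² + 0.0383² = 0.165405 + 0.000824 + 0.071770 + 0.019265 + 0.014304 + 0.001467 = 0.273035
B_P2 = 1 / 0.273035 = 3.6625
Σp_P1ᵢ² = 0.0115² + 0.6269² + 0.2385² + 0.0346² + 0.0385² + 0.0500² = 0.000132 + 0.393004 + 0.056882 + 0.001197 + 0.001482 + 0.002500 = 0.455197
B_P1 = 1 / 0.455197 = 2.1969
Highest B → broadest niche (most generalist): population P2 (B = 3.66).

population P2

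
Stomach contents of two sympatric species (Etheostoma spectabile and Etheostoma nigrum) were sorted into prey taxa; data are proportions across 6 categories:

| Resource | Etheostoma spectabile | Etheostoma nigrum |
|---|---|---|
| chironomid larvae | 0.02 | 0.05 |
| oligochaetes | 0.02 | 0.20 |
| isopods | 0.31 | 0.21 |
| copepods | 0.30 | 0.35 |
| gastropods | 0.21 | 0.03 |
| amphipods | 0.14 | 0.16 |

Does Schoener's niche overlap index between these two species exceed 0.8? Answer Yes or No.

No

Σ|p₁ᵢ − p₂ᵢ| = 0.03 + 0.18 + 0.10 + 0.05 + 0.18 + 0.02 = 0.56
D = 1 − ½ × 0.56 = 1 − 0.280 = 0.7200
D = 0.7200 < 0.8 → No.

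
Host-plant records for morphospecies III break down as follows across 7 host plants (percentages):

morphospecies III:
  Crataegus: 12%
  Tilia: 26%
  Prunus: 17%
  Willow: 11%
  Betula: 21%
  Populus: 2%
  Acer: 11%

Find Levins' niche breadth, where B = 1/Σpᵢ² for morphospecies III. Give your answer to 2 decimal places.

5.57

Convert percentages to proportions (divide by 100).
Σpᵢ² = 0.12² + 0.26² + 0.17² + 0.11² + 0.21² + 0.02² + 0.11² = 0.0144 + 0.0676 + 0.0289 + 0.0121 + 0.0441 + 0.0004 + 0.0121 = 0.1796
B = 1 / 0.1796 = 5.5679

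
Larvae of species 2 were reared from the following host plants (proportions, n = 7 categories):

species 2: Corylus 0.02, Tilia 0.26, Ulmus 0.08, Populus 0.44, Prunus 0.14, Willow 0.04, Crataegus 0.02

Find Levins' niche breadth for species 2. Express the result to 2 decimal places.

Σpᵢ² = 0.02² + 0.26² + 0.08² + 0.44² + 0.14² + 0.04² + 0.02² = 0.0004 + 0.0676 + 0.0064 + 0.1936 + 0.0196 + 0.0016 + 0.0004 = 0.2896
B = 1 / 0.2896 = 3.4530

3.45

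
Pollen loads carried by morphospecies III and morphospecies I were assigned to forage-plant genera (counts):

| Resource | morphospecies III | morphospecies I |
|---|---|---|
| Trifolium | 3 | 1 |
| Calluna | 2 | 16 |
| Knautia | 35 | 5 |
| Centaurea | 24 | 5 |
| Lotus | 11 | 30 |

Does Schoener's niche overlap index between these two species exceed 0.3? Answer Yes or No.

Proportions for morphospecies III (n=75): 3/75=0.0400, 2/75=0.0267, 35/75=0.4667, 24/75=0.3200, 11/75=0.1467
Proportions for morphospecies I (n=57): 1/57=0.0175, 16/57=0.2807, 5/57=0.0877, 5/57=0.0877, 30/57=0.5263
Σ|p₁ᵢ − p₂ᵢ| = 0.0225 + 0.2540 + 0.3790 + 0.2323 + 0.3796 = 1.2674
D = 1 − ½ × 1.2674 = 1 − 0.63370 = 0.36630
D = 0.36630 > 0.3 → Yes.

Yes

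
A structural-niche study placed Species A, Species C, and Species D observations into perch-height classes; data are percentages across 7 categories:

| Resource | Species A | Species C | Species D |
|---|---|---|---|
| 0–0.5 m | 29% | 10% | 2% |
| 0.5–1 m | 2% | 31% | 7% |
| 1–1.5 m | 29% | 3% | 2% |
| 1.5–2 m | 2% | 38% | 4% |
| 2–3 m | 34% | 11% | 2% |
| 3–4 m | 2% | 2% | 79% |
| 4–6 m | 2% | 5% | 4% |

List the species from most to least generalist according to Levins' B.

Species C > Species A > Species D

Convert percentages to proportions (divide by 100).
Σp_Aᵢ² = 0.29² + 0.02² + 0.29² + 0.02² + 0.34² + 0.02² + 0.02² = 0.0841 + 0.0004 + 0.0841 + 0.0004 + 0.1156 + 0.0004 + 0.0004 = 0.2854
B_A = 1 / 0.2854 = 3.5039
Σp_Cᵢ² = 0.10² + 0.31² + 0.03² + 0.38² + 0.11² + 0.02² + 0.05² = 0.0100 + 0.0961 + 0.0009 + 0.1444 + 0.0121 + 0.0004 + 0.0025 = 0.2664
B_C = 1 / 0.2664 = 3.7538
Σp_Dᵢ² = 0.02² + 0.07² + 0.02² + 0.04² + 0.02² + 0.79² + 0.04² = 0.0004 + 0.0049 + 0.0004 + 0.0016 + 0.0004 + 0.6241 + 0.0016 = 0.6334
B_D = 1 / 0.6334 = 1.5788
Ranking by B (broadest → narrowest): Species C (3.75) > Species A (3.50) > Species D (1.58)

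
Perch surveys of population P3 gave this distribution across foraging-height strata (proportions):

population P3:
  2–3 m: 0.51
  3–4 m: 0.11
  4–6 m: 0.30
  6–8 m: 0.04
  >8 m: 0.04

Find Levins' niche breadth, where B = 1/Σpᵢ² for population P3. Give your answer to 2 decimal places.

2.74

Σpᵢ² = 0.51² + 0.11² + 0.30² + 0.04² + 0.04² = 0.2601 + 0.0121 + 0.0900 + 0.0016 + 0.0016 = 0.3654
B = 1 / 0.3654 = 2.7367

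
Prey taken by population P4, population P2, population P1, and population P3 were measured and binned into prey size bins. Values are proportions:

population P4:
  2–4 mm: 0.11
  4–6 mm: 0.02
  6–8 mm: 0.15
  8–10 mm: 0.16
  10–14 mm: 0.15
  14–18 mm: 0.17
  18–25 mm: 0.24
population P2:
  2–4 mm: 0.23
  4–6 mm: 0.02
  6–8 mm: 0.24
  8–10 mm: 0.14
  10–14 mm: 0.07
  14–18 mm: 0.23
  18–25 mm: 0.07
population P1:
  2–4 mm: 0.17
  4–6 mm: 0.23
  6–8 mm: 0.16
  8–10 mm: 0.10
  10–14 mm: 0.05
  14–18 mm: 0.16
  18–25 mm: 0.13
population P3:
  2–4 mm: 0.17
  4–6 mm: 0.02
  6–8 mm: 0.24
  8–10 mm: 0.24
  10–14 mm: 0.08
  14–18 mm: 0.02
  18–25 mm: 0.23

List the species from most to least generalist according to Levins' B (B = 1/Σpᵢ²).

population P1 > population P4 > population P2 > population P3

Σp_P4ᵢ² = 0.11² + 0.02² + 0.15² + 0.16² + 0.15² + 0.17² + 0.24² = 0.0121 + 0.0004 + 0.0225 + 0.0256 + 0.0225 + 0.0289 + 0.0576 = 0.1696
B_P4 = 1 / 0.1696 = 5.8962
Σp_P2ᵢ² = 0.23² + 0.02² + 0.24² + 0.14² + 0.07² + 0.23² + 0.07² = 0.0529 + 0.0004 + 0.0576 + 0.0196 + 0.0049 + 0.0529 + 0.0049 = 0.1932
B_P2 = 1 / 0.1932 = 5.1760
Σp_P1ᵢ² = 0.17² + 0.23² + 0.16² + 0.10² + 0.05² + 0.16² + 0.13² = 0.0289 + 0.0529 + 0.0256 + 0.0100 + 0.0025 + 0.0256 + 0.0169 = 0.1624
B_P1 = 1 / 0.1624 = 6.1576
Σp_P3ᵢ² = 0.17² + 0.02² + 0.24² + 0.24² + 0.08² + 0.02² + 0.23² = 0.0289 + 0.0004 + 0.0576 + 0.0576 + 0.0064 + 0.0004 + 0.0529 = 0.2042
B_P3 = 1 / 0.2042 = 4.8972
Ranking by B (broadest → narrowest): population P1 (6.16) > population P4 (5.90) > population P2 (5.18) > population P3 (4.90)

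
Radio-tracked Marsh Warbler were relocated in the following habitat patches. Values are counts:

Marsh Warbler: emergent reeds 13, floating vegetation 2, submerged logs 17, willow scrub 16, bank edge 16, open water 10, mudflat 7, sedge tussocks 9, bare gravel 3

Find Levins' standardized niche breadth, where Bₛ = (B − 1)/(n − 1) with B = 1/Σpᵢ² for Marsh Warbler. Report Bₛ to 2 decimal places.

Proportions for Marsh Warbler (n=93): 13/93=0.1398, 2/93=0.0215, 17/93=0.1828, 16/93=0.1720, 16/93=0.1720, 10/93=0.1075, 7/93=0.0753, 9/93=0.0968, 3/93=0.0323
Σpᵢ² = 0.1398² + 0.0215² + 0.1828² + 0.1720² + 0.1720² + 0.1075² + 0.0753² + 0.0968² + 0.0323² = 0.019544 + 0.000462 + 0.033416 + 0.029584 + 0.029584 + 0.011556 + 0.005670 + 0.009370 + 0.001043 = 0.140229
B = 1 / 0.140229 = 7.1312
Bₛ = (B − 1)/(n − 1) = (7.1312 − 1)/(9 − 1) = 6.1312/8 = 0.7664

0.77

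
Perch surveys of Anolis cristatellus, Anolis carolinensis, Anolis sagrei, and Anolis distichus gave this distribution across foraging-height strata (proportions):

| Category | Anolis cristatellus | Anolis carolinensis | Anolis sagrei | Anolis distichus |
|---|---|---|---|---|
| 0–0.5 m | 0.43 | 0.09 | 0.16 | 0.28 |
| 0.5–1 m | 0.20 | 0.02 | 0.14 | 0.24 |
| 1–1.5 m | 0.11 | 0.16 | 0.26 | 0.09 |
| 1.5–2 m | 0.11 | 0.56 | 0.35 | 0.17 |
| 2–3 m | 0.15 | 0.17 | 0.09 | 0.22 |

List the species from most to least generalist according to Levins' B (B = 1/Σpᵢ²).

Anolis distichus > Anolis sagrei > Anolis cristatellus > Anolis carolinensis

Σp_crisᵢ² = 0.43² + 0.20² + 0.11² + 0.11² + 0.15² = 0.1849 + 0.0400 + 0.0121 + 0.0121 + 0.0225 = 0.2716
B_cris = 1 / 0.2716 = 3.6819
Σp_caroᵢ² = 0.09² + 0.02² + 0.16² + 0.56² + 0.17² = 0.0081 + 0.0004 + 0.0256 + 0.3136 + 0.0289 = 0.3766
B_caro = 1 / 0.3766 = 2.6553
Σp_sagrᵢ² = 0.16² + 0.14² + 0.26² + 0.35² + 0.09² = 0.0256 + 0.0196 + 0.0676 + 0.1225 + 0.0081 = 0.2434
B_sagr = 1 / 0.2434 = 4.1085
Σp_distᵢ² = 0.28² + 0.24² + 0.09² + 0.17² + 0.22² = 0.0784 + 0.0576 + 0.0081 + 0.0289 + 0.0484 = 0.2214
B_dist = 1 / 0.2214 = 4.5167
Ranking by B (broadest → narrowest): Anolis distichus (4.52) > Anolis sagrei (4.11) > Anolis cristatellus (3.68) > Anolis carolinensis (2.66)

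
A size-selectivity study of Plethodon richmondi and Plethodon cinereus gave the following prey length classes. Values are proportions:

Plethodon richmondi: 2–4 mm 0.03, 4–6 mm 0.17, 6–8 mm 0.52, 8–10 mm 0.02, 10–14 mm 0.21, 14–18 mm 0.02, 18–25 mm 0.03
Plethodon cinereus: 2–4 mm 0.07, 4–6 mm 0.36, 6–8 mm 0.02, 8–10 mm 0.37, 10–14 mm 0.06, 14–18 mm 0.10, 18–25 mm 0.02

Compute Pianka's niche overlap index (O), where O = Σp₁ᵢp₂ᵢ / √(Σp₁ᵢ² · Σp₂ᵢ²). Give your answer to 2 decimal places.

0.31

Σ p₁ᵢp₂ᵢ = 0.0021 + 0.0612 + 0.0104 + 0.0074 + 0.0126 + 0.0020 + 0.0006 = 0.0963
Σp_1ᵢ² = 0.03² + 0.17² + 0.52² + 0.02² + 0.21² + 0.02² + 0.03² = 0.0009 + 0.0289 + 0.2704 + 0.0004 + 0.0441 + 0.0004 + 0.0009 = 0.3460
Σp_2ᵢ² = 0.07² + 0.36² + 0.02² + 0.37² + 0.06² + 0.10² + 0.02² = 0.0049 + 0.1296 + 0.0004 + 0.1369 + 0.0036 + 0.0100 + 0.0004 = 0.2858
O = 0.0963 / √(0.3460 × 0.2858) = 0.0963 / 0.31446 = 0.3062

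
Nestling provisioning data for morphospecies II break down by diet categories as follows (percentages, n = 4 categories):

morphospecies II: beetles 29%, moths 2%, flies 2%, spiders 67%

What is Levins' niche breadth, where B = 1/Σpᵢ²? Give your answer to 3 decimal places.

1.873

Convert percentages to proportions (divide by 100).
Σpᵢ² = 0.29² + 0.02² + 0.02² + 0.67² = 0.0841 + 0.0004 + 0.0004 + 0.4489 = 0.5338
B = 1 / 0.5338 = 1.87336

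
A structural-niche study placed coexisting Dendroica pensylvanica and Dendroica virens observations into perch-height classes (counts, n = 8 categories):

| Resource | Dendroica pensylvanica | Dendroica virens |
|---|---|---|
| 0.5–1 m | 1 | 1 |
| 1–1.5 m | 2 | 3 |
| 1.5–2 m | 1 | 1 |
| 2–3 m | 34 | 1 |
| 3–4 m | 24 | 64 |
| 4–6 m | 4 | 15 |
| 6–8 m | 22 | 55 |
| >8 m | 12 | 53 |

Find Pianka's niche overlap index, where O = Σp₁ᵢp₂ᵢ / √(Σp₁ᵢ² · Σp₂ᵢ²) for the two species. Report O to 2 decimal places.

Proportions for Dendroica pensylvanica (n=100): 1/100=0.0100, 2/100=0.0200, 1/100=0.0100, 34/100=0.3400, 24/100=0.2400, 4/100=0.0400, 22/100=0.2200, 12/100=0.1200
Proportions for Dendroica virens (n=193): 1/193=0.0052, 3/193=0.0155, 1/193=0.0052, 1/193=0.0052, 64/193=0.3316, 15/193=0.0777, 55/193=0.2850, 53/193=0.2746
Σ p₁ᵢp₂ᵢ = 0.000052 + 0.000310 + 0.000052 + 0.001768 + 0.079584 + 0.003108 + 0.062700 + 0.032952 = 0.180526
Σp_1ᵢ² = 0.0100² + 0.0200² + 0.0100² + 0.3400² + 0.2400² + 0.0400² + 0.2200² + 0.1200² = 0.000100 + 0.000400 + 0.000100 + 0.115600 + 0.057600 + 0.001600 + 0.048400 + 0.014400 = 0.238200
Σp_2ᵢ² = 0.0052² + 0.0155² + 0.0052² + 0.0052² + 0.3316² + 0.0777² + 0.2850² + 0.2746² = 0.000027 + 0.000240 + 0.000027 + 0.000027 + 0.109959 + 0.006037 + 0.081225 + 0.075405 = 0.272947
O = 0.180526 / √(0.238200 × 0.272947) = 0.180526 / 0.2549823 = 0.7080

0.71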